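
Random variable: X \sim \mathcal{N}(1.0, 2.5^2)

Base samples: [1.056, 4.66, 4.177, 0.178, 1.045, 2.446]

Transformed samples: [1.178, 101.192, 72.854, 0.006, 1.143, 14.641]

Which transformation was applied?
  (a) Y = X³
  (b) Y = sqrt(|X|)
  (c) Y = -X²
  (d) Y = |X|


Checking option (a) Y = X³:
  X = 1.056 -> Y = 1.178 ✓
  X = 4.66 -> Y = 101.192 ✓
  X = 4.177 -> Y = 72.854 ✓
All samples match this transformation.

(a) X³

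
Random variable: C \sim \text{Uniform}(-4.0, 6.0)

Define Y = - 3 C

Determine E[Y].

For Y = -3C:
E[Y] = -3 * E[C]
E[C] = (-4 + 6)/2 = 1
E[Y] = -3 * 1 = -3

-3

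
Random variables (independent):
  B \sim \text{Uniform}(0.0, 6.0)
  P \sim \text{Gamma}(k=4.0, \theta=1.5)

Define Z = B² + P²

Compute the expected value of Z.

E[Z] = E[B²] + E[P²]
E[B²] = Var(B) + E[B]² = 3 + 9 = 12
E[P²] = Var(P) + E[P]² = 9 + 36 = 45
E[Z] = 12 + 45 = 57

57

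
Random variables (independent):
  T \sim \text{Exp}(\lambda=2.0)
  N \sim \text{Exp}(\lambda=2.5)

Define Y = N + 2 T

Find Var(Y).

For independent RVs: Var(aX + bY) = a²Var(X) + b²Var(Y)
Var(T) = 0.25
Var(N) = 0.16
Var(Y) = 2²*0.25 + 1²*0.16
= 4*0.25 + 1*0.16 = 1.16

1.16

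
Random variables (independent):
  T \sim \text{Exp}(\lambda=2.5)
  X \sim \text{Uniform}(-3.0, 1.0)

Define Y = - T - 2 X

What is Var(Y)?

For independent RVs: Var(aX + bY) = a²Var(X) + b²Var(Y)
Var(T) = 0.16
Var(X) = 1.3333333
Var(Y) = (-1)²*0.16 + (-2)²*1.3333333
= 1*0.16 + 4*1.3333333 = 5.4933333

5.4933333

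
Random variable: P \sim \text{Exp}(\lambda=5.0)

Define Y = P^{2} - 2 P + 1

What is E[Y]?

E[Y] = 1*E[P²] - 2*E[P] + 1
E[P] = 0.2
E[P²] = Var(P) + (E[P])² = 0.04 + 0.04 = 0.08
E[Y] = 1*0.08 - 2*0.2 + 1 = 0.68

0.68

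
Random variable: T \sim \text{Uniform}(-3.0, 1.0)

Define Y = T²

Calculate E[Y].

Using E[X²] = Var(X) + (E[X])²:
E[T] = -1
Var(T) = (1 + 3)^2/12 = 1.3333333
E[T²] = 1.3333333 + (-1)² = 1.3333333 + 1 = 2.3333333

2.3333333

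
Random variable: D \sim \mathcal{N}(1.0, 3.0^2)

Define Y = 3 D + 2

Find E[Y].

For Y = 3D + 2:
E[Y] = 3 * E[D] + 2
E[D] = 1.0 = 1
E[Y] = 3 * 1 + 2 = 5

5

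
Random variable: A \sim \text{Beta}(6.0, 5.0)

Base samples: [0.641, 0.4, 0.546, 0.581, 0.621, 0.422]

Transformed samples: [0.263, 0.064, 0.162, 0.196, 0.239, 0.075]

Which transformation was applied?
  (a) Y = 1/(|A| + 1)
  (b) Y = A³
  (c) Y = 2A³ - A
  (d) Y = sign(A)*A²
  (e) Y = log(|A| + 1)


Checking option (b) Y = A³:
  A = 0.641 -> Y = 0.263 ✓
  A = 0.4 -> Y = 0.064 ✓
  A = 0.546 -> Y = 0.162 ✓
All samples match this transformation.

(b) A³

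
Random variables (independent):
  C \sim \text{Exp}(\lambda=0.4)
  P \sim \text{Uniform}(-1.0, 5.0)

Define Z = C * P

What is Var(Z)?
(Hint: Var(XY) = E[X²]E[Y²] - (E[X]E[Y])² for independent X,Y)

Var(XY) = E[X²]E[Y²] - (E[X]E[Y])²
E[C] = 2.5, Var(C) = 6.25
E[P] = 2, Var(P) = 3
E[C²] = 6.25 + 2.5² = 12.5
E[P²] = 3 + 2² = 7
Var(Z) = 12.5*7 - (2.5*2)²
= 87.5 - 25 = 62.5

62.5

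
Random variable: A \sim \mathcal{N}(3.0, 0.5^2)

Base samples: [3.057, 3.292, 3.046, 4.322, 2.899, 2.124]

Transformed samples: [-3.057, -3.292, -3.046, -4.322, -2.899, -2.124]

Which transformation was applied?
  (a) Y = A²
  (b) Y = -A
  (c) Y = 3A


Checking option (b) Y = -A:
  A = 3.057 -> Y = -3.057 ✓
  A = 3.292 -> Y = -3.292 ✓
  A = 3.046 -> Y = -3.046 ✓
All samples match this transformation.

(b) -A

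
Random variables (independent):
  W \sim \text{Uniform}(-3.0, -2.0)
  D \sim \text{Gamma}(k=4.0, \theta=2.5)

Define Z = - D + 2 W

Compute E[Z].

E[Z] = 2*E[W] - 1*E[D]
E[W] = -2.5
E[D] = 10
E[Z] = 2*(-2.5) - 1*10 = -15

-15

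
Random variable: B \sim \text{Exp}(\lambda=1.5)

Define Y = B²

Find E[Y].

E[B²] = Var(B) + (E[B])² = 0.44444444 + 0.44444444 = 0.88888889

0.88888889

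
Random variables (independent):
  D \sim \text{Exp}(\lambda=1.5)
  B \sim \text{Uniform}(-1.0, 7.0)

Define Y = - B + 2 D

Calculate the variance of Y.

For independent RVs: Var(aX + bY) = a²Var(X) + b²Var(Y)
Var(D) = 0.44444444
Var(B) = 5.3333333
Var(Y) = 2²*0.44444444 + (-1)²*5.3333333
= 4*0.44444444 + 1*5.3333333 = 7.1111111

7.1111111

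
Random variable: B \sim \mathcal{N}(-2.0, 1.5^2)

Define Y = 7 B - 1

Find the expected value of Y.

For Y = 7B - 1:
E[Y] = 7 * E[B] - 1
E[B] = -2.0 = -2
E[Y] = 7 * (-2) - 1 = -15

-15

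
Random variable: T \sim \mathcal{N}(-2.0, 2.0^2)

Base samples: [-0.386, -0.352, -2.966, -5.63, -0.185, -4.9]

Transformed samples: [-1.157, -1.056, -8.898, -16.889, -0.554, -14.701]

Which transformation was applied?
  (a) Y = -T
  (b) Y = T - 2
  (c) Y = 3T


Checking option (c) Y = 3T:
  T = -0.386 -> Y = -1.157 ✓
  T = -0.352 -> Y = -1.056 ✓
  T = -2.966 -> Y = -8.898 ✓
All samples match this transformation.

(c) 3T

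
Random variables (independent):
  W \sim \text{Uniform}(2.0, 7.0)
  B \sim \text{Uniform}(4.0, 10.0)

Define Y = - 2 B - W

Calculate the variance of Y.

For independent RVs: Var(aX + bY) = a²Var(X) + b²Var(Y)
Var(W) = 2.0833333
Var(B) = 3
Var(Y) = (-1)²*2.0833333 + (-2)²*3
= 1*2.0833333 + 4*3 = 14.083333

14.083333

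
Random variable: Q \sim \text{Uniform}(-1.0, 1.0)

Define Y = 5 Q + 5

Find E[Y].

For Y = 5Q + 5:
E[Y] = 5 * E[Q] + 5
E[Q] = (-1 + 1)/2 = 0
E[Y] = 5 * 0 + 5 = 5

5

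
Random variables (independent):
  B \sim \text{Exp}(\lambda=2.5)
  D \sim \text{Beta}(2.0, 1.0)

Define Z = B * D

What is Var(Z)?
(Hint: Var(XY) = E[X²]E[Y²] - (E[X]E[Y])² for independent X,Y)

Var(XY) = E[X²]E[Y²] - (E[X]E[Y])²
E[B] = 0.4, Var(B) = 0.16
E[D] = 0.66666667, Var(D) = 0.055555556
E[B²] = 0.16 + 0.4² = 0.32
E[D²] = 0.055555556 + 0.66666667² = 0.5
Var(Z) = 0.32*0.5 - (0.4*0.66666667)²
= 0.16 - 0.071111111 = 0.088888889

0.088888889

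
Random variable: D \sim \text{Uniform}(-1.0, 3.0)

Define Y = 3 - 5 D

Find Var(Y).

For Y = aD + b: Var(Y) = a² * Var(D)
Var(D) = (3 + 1)^2/12 = 1.3333333
Var(Y) = (-5)² * 1.3333333 = 25 * 1.3333333 = 33.333333

33.333333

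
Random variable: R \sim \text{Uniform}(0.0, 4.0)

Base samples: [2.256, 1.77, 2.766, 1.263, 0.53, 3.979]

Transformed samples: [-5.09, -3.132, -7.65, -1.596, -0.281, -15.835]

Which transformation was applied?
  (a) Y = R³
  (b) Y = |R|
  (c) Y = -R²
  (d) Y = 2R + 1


Checking option (c) Y = -R²:
  R = 2.256 -> Y = -5.09 ✓
  R = 1.77 -> Y = -3.132 ✓
  R = 2.766 -> Y = -7.65 ✓
All samples match this transformation.

(c) -R²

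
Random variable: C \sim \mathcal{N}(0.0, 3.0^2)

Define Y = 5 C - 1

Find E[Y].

For Y = 5C - 1:
E[Y] = 5 * E[C] - 1
E[C] = 0.0 = 0
E[Y] = 5 * 0 - 1 = -1

-1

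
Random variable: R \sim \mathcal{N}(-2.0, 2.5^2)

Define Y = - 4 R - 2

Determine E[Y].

For Y = -4R - 2:
E[Y] = -4 * E[R] - 2
E[R] = -2.0 = -2
E[Y] = -4 * (-2) - 2 = 6

6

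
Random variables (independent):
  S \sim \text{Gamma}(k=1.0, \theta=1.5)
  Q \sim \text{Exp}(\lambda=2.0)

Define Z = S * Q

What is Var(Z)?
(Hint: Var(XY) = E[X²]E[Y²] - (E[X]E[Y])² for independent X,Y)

Var(XY) = E[X²]E[Y²] - (E[X]E[Y])²
E[S] = 1.5, Var(S) = 2.25
E[Q] = 0.5, Var(Q) = 0.25
E[S²] = 2.25 + 1.5² = 4.5
E[Q²] = 0.25 + 0.5² = 0.5
Var(Z) = 4.5*0.5 - (1.5*0.5)²
= 2.25 - 0.5625 = 1.6875

1.6875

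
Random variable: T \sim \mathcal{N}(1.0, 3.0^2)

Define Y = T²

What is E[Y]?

Using E[X²] = Var(X) + (E[X])²:
E[T] = 1
Var(T) = 3.0^2 = 9
E[T²] = 9 + 1² = 9 + 1 = 10

10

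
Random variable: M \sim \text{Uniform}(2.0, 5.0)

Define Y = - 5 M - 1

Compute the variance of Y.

For Y = aM + b: Var(Y) = a² * Var(M)
Var(M) = (5 - 2)^2/12 = 0.75
Var(Y) = (-5)² * 0.75 = 25 * 0.75 = 18.75

18.75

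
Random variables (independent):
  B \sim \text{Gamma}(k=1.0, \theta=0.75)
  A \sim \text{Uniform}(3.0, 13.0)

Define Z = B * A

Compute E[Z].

For independent RVs: E[XY] = E[X]*E[Y]
E[B] = 0.75
E[A] = 8
E[Z] = 0.75 * 8 = 6

6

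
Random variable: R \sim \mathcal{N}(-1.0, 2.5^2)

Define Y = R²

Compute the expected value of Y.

Using E[X²] = Var(X) + (E[X])²:
E[R] = -1
Var(R) = 2.5^2 = 6.25
E[R²] = 6.25 + (-1)² = 6.25 + 1 = 7.25

7.25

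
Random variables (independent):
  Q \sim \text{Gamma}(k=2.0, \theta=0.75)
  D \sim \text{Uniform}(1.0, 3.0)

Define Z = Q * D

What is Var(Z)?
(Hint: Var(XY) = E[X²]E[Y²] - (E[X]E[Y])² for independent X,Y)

Var(XY) = E[X²]E[Y²] - (E[X]E[Y])²
E[Q] = 1.5, Var(Q) = 1.125
E[D] = 2, Var(D) = 0.33333333
E[Q²] = 1.125 + 1.5² = 3.375
E[D²] = 0.33333333 + 2² = 4.3333333
Var(Z) = 3.375*4.3333333 - (1.5*2)²
= 14.625 - 9 = 5.625

5.625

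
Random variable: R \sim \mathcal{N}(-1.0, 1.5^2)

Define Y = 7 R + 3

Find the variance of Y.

For Y = aR + b: Var(Y) = a² * Var(R)
Var(R) = 1.5^2 = 2.25
Var(Y) = 7² * 2.25 = 49 * 2.25 = 110.25

110.25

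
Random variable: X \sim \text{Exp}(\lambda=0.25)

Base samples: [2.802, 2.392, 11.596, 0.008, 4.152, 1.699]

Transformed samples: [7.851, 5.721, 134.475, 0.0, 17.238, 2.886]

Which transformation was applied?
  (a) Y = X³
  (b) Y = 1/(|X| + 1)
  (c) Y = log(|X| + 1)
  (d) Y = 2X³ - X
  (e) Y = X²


Checking option (e) Y = X²:
  X = 2.802 -> Y = 7.851 ✓
  X = 2.392 -> Y = 5.721 ✓
  X = 11.596 -> Y = 134.475 ✓
All samples match this transformation.

(e) X²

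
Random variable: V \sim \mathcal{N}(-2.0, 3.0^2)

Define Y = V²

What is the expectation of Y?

Using E[X²] = Var(X) + (E[X])²:
E[V] = -2
Var(V) = 3.0^2 = 9
E[V²] = 9 + (-2)² = 9 + 4 = 13

13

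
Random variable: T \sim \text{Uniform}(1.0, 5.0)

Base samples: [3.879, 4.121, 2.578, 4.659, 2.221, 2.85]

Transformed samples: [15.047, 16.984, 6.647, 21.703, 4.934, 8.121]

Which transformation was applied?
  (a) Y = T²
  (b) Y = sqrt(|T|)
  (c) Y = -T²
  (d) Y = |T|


Checking option (a) Y = T²:
  T = 3.879 -> Y = 15.047 ✓
  T = 4.121 -> Y = 16.984 ✓
  T = 2.578 -> Y = 6.647 ✓
All samples match this transformation.

(a) T²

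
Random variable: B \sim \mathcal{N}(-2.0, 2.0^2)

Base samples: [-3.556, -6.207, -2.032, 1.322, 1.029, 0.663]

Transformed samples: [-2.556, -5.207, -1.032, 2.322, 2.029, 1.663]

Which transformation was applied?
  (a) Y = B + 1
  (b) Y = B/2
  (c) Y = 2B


Checking option (a) Y = B + 1:
  B = -3.556 -> Y = -2.556 ✓
  B = -6.207 -> Y = -5.207 ✓
  B = -2.032 -> Y = -1.032 ✓
All samples match this transformation.

(a) B + 1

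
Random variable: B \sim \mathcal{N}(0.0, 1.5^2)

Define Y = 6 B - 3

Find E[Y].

For Y = 6B - 3:
E[Y] = 6 * E[B] - 3
E[B] = 0.0 = 0
E[Y] = 6 * 0 - 3 = -3

-3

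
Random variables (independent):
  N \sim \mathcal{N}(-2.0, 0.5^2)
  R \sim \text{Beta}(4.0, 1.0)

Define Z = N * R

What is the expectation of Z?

For independent RVs: E[XY] = E[X]*E[Y]
E[N] = -2
E[R] = 0.8
E[Z] = -2 * 0.8 = -1.6

-1.6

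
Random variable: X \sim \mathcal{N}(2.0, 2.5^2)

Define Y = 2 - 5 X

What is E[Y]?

For Y = -5X + 2:
E[Y] = -5 * E[X] + 2
E[X] = 2.0 = 2
E[Y] = -5 * 2 + 2 = -8

-8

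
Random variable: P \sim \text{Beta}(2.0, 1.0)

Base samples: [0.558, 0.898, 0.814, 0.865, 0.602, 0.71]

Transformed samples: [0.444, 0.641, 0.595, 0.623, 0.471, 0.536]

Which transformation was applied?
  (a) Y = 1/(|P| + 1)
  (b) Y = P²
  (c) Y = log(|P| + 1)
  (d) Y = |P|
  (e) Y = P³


Checking option (c) Y = log(|P| + 1):
  P = 0.558 -> Y = 0.444 ✓
  P = 0.898 -> Y = 0.641 ✓
  P = 0.814 -> Y = 0.595 ✓
All samples match this transformation.

(c) log(|P| + 1)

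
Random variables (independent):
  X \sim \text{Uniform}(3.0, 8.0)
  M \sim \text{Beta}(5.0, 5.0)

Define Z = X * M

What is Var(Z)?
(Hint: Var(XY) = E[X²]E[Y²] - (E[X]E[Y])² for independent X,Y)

Var(XY) = E[X²]E[Y²] - (E[X]E[Y])²
E[X] = 5.5, Var(X) = 2.0833333
E[M] = 0.5, Var(M) = 0.022727273
E[X²] = 2.0833333 + 5.5² = 32.333333
E[M²] = 0.022727273 + 0.5² = 0.27272727
Var(Z) = 32.333333*0.27272727 - (5.5*0.5)²
= 8.8181818 - 7.5625 = 1.2556818

1.2556818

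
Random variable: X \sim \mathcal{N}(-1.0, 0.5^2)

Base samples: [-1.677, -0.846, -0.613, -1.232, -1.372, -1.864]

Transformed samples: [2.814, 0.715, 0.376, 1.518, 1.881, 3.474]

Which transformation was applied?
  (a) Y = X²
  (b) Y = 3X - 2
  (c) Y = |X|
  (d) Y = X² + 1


Checking option (a) Y = X²:
  X = -1.677 -> Y = 2.814 ✓
  X = -0.846 -> Y = 0.715 ✓
  X = -0.613 -> Y = 0.376 ✓
All samples match this transformation.

(a) X²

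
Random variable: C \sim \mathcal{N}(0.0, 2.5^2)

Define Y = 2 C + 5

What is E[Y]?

For Y = 2C + 5:
E[Y] = 2 * E[C] + 5
E[C] = 0.0 = 0
E[Y] = 2 * 0 + 5 = 5

5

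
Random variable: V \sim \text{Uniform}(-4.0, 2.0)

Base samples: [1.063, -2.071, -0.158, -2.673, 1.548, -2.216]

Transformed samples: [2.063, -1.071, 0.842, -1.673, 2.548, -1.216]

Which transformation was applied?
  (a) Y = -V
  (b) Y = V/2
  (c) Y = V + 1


Checking option (c) Y = V + 1:
  V = 1.063 -> Y = 2.063 ✓
  V = -2.071 -> Y = -1.071 ✓
  V = -0.158 -> Y = 0.842 ✓
All samples match this transformation.

(c) V + 1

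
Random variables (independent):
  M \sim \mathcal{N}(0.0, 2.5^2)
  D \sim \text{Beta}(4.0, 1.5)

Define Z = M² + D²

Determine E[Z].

E[Z] = E[M²] + E[D²]
E[M²] = Var(M) + E[M]² = 6.25 + 0 = 6.25
E[D²] = Var(D) + E[D]² = 0.03051494 + 0.52892562 = 0.55944056
E[Z] = 6.25 + 0.55944056 = 6.8094406

6.8094406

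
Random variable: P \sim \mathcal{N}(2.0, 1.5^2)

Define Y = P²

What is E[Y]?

E[P²] = Var(P) + (E[P])² = 2.25 + 4 = 6.25

6.25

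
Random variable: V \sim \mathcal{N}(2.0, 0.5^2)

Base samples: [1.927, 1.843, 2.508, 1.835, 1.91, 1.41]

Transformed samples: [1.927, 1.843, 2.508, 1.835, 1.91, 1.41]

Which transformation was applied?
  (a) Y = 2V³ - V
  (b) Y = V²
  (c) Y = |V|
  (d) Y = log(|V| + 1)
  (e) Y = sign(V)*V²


Checking option (c) Y = |V|:
  V = 1.927 -> Y = 1.927 ✓
  V = 1.843 -> Y = 1.843 ✓
  V = 2.508 -> Y = 2.508 ✓
All samples match this transformation.

(c) |V|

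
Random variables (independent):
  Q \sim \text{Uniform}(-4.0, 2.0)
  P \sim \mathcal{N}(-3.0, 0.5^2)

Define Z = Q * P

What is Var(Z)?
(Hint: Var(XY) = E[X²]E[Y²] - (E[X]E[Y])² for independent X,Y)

Var(XY) = E[X²]E[Y²] - (E[X]E[Y])²
E[Q] = -1, Var(Q) = 3
E[P] = -3, Var(P) = 0.25
E[Q²] = 3 + (-1)² = 4
E[P²] = 0.25 + (-3)² = 9.25
Var(Z) = 4*9.25 - (-1*(-3))²
= 37 - 9 = 28

28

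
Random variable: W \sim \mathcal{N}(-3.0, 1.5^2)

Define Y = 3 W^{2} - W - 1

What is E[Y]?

E[Y] = 3*E[W²] - 1*E[W] - 1
E[W] = -3
E[W²] = Var(W) + (E[W])² = 2.25 + 9 = 11.25
E[Y] = 3*11.25 - 1*(-3) - 1 = 35.75

35.75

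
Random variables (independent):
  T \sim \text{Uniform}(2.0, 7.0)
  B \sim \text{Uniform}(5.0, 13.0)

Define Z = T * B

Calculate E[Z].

For independent RVs: E[XY] = E[X]*E[Y]
E[T] = 4.5
E[B] = 9
E[Z] = 4.5 * 9 = 40.5

40.5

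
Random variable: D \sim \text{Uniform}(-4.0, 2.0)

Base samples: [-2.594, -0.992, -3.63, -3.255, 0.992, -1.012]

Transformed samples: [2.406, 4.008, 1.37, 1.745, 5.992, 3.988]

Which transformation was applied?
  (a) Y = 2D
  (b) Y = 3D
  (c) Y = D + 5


Checking option (c) Y = D + 5:
  D = -2.594 -> Y = 2.406 ✓
  D = -0.992 -> Y = 4.008 ✓
  D = -3.63 -> Y = 1.37 ✓
All samples match this transformation.

(c) D + 5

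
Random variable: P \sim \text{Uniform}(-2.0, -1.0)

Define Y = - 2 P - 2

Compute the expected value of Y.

For Y = -2P - 2:
E[Y] = -2 * E[P] - 2
E[P] = (-2 - 1)/2 = -1.5
E[Y] = -2 * (-1.5) - 2 = 1

1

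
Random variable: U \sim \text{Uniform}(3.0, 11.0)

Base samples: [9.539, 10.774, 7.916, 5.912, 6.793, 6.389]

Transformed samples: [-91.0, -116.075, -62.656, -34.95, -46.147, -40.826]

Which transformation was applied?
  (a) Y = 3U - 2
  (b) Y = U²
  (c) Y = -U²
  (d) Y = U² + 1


Checking option (c) Y = -U²:
  U = 9.539 -> Y = -91.0 ✓
  U = 10.774 -> Y = -116.075 ✓
  U = 7.916 -> Y = -62.656 ✓
All samples match this transformation.

(c) -U²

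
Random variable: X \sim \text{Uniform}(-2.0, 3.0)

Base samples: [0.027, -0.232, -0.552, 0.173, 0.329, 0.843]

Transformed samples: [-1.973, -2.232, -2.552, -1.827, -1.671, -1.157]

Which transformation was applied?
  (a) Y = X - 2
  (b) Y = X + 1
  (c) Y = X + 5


Checking option (a) Y = X - 2:
  X = 0.027 -> Y = -1.973 ✓
  X = -0.232 -> Y = -2.232 ✓
  X = -0.552 -> Y = -2.552 ✓
All samples match this transformation.

(a) X - 2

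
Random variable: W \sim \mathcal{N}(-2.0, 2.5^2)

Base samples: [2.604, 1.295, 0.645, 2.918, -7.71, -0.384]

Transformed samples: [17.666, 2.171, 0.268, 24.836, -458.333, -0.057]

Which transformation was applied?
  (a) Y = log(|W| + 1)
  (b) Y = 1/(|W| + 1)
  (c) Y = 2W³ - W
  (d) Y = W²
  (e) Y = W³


Checking option (e) Y = W³:
  W = 2.604 -> Y = 17.666 ✓
  W = 1.295 -> Y = 2.171 ✓
  W = 0.645 -> Y = 0.268 ✓
All samples match this transformation.

(e) W³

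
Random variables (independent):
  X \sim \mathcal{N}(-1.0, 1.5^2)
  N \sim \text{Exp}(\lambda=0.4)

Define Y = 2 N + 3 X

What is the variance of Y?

For independent RVs: Var(aX + bY) = a²Var(X) + b²Var(Y)
Var(X) = 2.25
Var(N) = 6.25
Var(Y) = 3²*2.25 + 2²*6.25
= 9*2.25 + 4*6.25 = 45.25

45.25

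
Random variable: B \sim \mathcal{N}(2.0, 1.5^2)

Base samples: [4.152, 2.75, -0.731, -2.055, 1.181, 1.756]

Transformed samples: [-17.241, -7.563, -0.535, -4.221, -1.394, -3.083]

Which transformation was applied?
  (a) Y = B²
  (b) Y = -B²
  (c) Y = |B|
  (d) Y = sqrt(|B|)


Checking option (b) Y = -B²:
  B = 4.152 -> Y = -17.241 ✓
  B = 2.75 -> Y = -7.563 ✓
  B = -0.731 -> Y = -0.535 ✓
All samples match this transformation.

(b) -B²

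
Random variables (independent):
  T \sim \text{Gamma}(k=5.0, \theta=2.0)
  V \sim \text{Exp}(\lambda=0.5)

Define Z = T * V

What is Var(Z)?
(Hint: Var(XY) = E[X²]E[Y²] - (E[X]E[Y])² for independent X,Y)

Var(XY) = E[X²]E[Y²] - (E[X]E[Y])²
E[T] = 10, Var(T) = 20
E[V] = 2, Var(V) = 4
E[T²] = 20 + 10² = 120
E[V²] = 4 + 2² = 8
Var(Z) = 120*8 - (10*2)²
= 960 - 400 = 560

560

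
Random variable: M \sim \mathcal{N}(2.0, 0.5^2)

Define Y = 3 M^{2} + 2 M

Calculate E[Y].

E[Y] = 3*E[M²] + 2*E[M]
E[M] = 2
E[M²] = Var(M) + (E[M])² = 0.25 + 4 = 4.25
E[Y] = 3*4.25 + 2*2 = 16.75

16.75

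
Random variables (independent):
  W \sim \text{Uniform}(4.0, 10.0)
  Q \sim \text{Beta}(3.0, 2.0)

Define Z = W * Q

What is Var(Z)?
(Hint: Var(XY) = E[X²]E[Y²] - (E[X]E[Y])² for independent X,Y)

Var(XY) = E[X²]E[Y²] - (E[X]E[Y])²
E[W] = 7, Var(W) = 3
E[Q] = 0.6, Var(Q) = 0.04
E[W²] = 3 + 7² = 52
E[Q²] = 0.04 + 0.6² = 0.4
Var(Z) = 52*0.4 - (7*0.6)²
= 20.8 - 17.64 = 3.16

3.16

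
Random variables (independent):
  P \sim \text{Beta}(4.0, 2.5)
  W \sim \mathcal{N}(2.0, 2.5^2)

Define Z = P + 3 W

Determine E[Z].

E[Z] = 1*E[P] + 3*E[W]
E[P] = 0.61538462
E[W] = 2
E[Z] = 1*0.61538462 + 3*2 = 6.6153846

6.6153846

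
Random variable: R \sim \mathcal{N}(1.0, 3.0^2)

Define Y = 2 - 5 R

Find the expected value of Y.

For Y = -5R + 2:
E[Y] = -5 * E[R] + 2
E[R] = 1.0 = 1
E[Y] = -5 * 1 + 2 = -3

-3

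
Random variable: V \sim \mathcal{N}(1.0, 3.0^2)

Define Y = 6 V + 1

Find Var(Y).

For Y = aV + b: Var(Y) = a² * Var(V)
Var(V) = 3.0^2 = 9
Var(Y) = 6² * 9 = 36 * 9 = 324

324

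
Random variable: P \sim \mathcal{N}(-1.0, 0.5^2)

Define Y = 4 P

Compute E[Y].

For Y = 4P:
E[Y] = 4 * E[P]
E[P] = -1.0 = -1
E[Y] = 4 * (-1) = -4

-4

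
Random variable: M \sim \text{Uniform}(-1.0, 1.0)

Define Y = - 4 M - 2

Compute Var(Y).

For Y = aM + b: Var(Y) = a² * Var(M)
Var(M) = (1 + 1)^2/12 = 0.33333333
Var(Y) = (-4)² * 0.33333333 = 16 * 0.33333333 = 5.3333333

5.3333333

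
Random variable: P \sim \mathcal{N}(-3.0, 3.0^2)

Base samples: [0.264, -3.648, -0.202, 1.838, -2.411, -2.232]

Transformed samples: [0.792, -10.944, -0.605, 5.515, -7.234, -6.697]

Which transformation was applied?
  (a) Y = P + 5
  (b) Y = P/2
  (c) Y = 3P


Checking option (c) Y = 3P:
  P = 0.264 -> Y = 0.792 ✓
  P = -3.648 -> Y = -10.944 ✓
  P = -0.202 -> Y = -0.605 ✓
All samples match this transformation.

(c) 3P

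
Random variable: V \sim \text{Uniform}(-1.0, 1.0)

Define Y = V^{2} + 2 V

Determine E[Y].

E[Y] = 1*E[V²] + 2*E[V]
E[V] = 0
E[V²] = Var(V) + (E[V])² = 0.33333333 + 0 = 0.33333333
E[Y] = 1*0.33333333 + 2*0 = 0.33333333

0.33333333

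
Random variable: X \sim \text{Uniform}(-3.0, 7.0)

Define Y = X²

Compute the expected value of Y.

E[X²] = Var(X) + (E[X])² = 8.3333333 + 4 = 12.333333

12.333333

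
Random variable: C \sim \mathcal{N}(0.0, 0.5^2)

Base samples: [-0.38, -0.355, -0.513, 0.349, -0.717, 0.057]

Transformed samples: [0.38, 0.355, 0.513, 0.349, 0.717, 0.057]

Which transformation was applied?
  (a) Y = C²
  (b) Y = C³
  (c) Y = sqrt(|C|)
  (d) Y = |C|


Checking option (d) Y = |C|:
  C = -0.38 -> Y = 0.38 ✓
  C = -0.355 -> Y = 0.355 ✓
  C = -0.513 -> Y = 0.513 ✓
All samples match this transformation.

(d) |C|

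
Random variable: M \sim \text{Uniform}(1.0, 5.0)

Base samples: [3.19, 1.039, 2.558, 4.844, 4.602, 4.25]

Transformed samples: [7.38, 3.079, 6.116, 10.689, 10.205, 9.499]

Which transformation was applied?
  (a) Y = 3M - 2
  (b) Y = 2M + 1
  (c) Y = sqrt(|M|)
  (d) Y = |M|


Checking option (b) Y = 2M + 1:
  M = 3.19 -> Y = 7.38 ✓
  M = 1.039 -> Y = 3.079 ✓
  M = 2.558 -> Y = 6.116 ✓
All samples match this transformation.

(b) 2M + 1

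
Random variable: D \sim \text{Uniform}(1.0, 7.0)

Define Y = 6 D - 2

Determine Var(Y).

For Y = aD + b: Var(Y) = a² * Var(D)
Var(D) = (7 - 1)^2/12 = 3
Var(Y) = 6² * 3 = 36 * 3 = 108

108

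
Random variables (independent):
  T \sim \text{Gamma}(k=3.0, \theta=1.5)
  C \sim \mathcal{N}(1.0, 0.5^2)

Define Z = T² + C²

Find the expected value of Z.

E[Z] = E[T²] + E[C²]
E[T²] = Var(T) + E[T]² = 6.75 + 20.25 = 27
E[C²] = Var(C) + E[C]² = 0.25 + 1 = 1.25
E[Z] = 27 + 1.25 = 28.25

28.25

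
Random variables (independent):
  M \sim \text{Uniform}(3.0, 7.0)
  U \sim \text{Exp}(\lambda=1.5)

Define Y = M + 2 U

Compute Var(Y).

For independent RVs: Var(aX + bY) = a²Var(X) + b²Var(Y)
Var(M) = 1.3333333
Var(U) = 0.44444444
Var(Y) = 1²*1.3333333 + 2²*0.44444444
= 1*1.3333333 + 4*0.44444444 = 3.1111111

3.1111111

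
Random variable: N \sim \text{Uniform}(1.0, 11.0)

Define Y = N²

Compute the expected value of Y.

E[N²] = Var(N) + (E[N])² = 8.3333333 + 36 = 44.333333

44.333333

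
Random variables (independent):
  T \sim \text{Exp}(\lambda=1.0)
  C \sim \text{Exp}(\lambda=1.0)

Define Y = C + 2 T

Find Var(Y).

For independent RVs: Var(aX + bY) = a²Var(X) + b²Var(Y)
Var(T) = 1
Var(C) = 1
Var(Y) = 2²*1 + 1²*1
= 4*1 + 1*1 = 5

5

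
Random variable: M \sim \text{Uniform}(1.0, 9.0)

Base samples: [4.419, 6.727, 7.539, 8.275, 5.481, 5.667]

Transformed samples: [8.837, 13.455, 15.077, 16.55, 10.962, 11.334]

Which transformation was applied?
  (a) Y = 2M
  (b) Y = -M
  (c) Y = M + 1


Checking option (a) Y = 2M:
  M = 4.419 -> Y = 8.837 ✓
  M = 6.727 -> Y = 13.455 ✓
  M = 7.539 -> Y = 15.077 ✓
All samples match this transformation.

(a) 2M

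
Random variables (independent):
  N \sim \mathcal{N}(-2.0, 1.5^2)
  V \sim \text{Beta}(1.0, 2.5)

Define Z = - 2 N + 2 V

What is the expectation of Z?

E[Z] = -2*E[N] + 2*E[V]
E[N] = -2
E[V] = 0.28571429
E[Z] = -2*(-2) + 2*0.28571429 = 4.5714286

4.5714286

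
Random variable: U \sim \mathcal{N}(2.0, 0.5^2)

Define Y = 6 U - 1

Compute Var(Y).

For Y = aU + b: Var(Y) = a² * Var(U)
Var(U) = 0.5^2 = 0.25
Var(Y) = 6² * 0.25 = 36 * 0.25 = 9

9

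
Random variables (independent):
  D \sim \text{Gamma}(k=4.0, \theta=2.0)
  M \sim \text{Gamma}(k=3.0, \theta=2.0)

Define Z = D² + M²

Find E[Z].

E[Z] = E[D²] + E[M²]
E[D²] = Var(D) + E[D]² = 16 + 64 = 80
E[M²] = Var(M) + E[M]² = 12 + 36 = 48
E[Z] = 80 + 48 = 128

128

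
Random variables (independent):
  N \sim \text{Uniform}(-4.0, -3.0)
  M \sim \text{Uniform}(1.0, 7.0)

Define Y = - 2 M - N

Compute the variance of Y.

For independent RVs: Var(aX + bY) = a²Var(X) + b²Var(Y)
Var(N) = 0.083333333
Var(M) = 3
Var(Y) = (-1)²*0.083333333 + (-2)²*3
= 1*0.083333333 + 4*3 = 12.083333

12.083333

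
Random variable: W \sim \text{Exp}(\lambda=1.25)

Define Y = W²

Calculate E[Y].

Using E[X²] = Var(X) + (E[X])²:
E[W] = 0.8
Var(W) = 1/1.25^2 = 0.64
E[W²] = 0.64 + 0.8² = 0.64 + 0.64 = 1.28

1.28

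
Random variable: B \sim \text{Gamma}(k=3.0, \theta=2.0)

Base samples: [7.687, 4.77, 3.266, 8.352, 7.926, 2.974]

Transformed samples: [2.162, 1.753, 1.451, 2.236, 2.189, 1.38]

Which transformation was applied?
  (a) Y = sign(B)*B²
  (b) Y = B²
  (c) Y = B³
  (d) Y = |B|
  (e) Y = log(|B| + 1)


Checking option (e) Y = log(|B| + 1):
  B = 7.687 -> Y = 2.162 ✓
  B = 4.77 -> Y = 1.753 ✓
  B = 3.266 -> Y = 1.451 ✓
All samples match this transformation.

(e) log(|B| + 1)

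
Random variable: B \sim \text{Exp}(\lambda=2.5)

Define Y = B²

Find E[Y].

E[B²] = Var(B) + (E[B])² = 0.16 + 0.16 = 0.32

0.32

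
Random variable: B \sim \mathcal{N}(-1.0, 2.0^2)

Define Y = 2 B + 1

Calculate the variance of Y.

For Y = aB + b: Var(Y) = a² * Var(B)
Var(B) = 2.0^2 = 4
Var(Y) = 2² * 4 = 4 * 4 = 16

16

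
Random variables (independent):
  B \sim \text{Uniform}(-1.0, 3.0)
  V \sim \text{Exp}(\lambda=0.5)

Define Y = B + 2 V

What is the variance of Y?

For independent RVs: Var(aX + bY) = a²Var(X) + b²Var(Y)
Var(B) = 1.3333333
Var(V) = 4
Var(Y) = 1²*1.3333333 + 2²*4
= 1*1.3333333 + 4*4 = 17.333333

17.333333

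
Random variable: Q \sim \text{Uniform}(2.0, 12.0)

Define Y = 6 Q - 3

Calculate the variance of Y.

For Y = aQ + b: Var(Y) = a² * Var(Q)
Var(Q) = (12 - 2)^2/12 = 8.3333333
Var(Y) = 6² * 8.3333333 = 36 * 8.3333333 = 300

300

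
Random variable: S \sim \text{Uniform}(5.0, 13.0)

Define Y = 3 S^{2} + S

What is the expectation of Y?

E[Y] = 3*E[S²] + 1*E[S]
E[S] = 9
E[S²] = Var(S) + (E[S])² = 5.3333333 + 81 = 86.333333
E[Y] = 3*86.333333 + 1*9 = 268

268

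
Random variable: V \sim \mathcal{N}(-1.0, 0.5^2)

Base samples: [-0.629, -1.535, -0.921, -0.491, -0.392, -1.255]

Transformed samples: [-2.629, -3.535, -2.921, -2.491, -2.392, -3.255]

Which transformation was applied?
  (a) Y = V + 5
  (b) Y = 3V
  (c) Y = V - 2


Checking option (c) Y = V - 2:
  V = -0.629 -> Y = -2.629 ✓
  V = -1.535 -> Y = -3.535 ✓
  V = -0.921 -> Y = -2.921 ✓
All samples match this transformation.

(c) V - 2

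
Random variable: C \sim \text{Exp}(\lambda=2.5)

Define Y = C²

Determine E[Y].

E[C²] = Var(C) + (E[C])² = 0.16 + 0.16 = 0.32

0.32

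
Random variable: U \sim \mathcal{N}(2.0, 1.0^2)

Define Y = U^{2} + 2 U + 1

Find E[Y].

E[Y] = 1*E[U²] + 2*E[U] + 1
E[U] = 2
E[U²] = Var(U) + (E[U])² = 1 + 4 = 5
E[Y] = 1*5 + 2*2 + 1 = 10

10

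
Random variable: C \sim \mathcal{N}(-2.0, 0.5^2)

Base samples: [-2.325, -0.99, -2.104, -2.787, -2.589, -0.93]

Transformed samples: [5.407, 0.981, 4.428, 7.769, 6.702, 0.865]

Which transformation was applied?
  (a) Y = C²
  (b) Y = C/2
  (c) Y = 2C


Checking option (a) Y = C²:
  C = -2.325 -> Y = 5.407 ✓
  C = -0.99 -> Y = 0.981 ✓
  C = -2.104 -> Y = 4.428 ✓
All samples match this transformation.

(a) C²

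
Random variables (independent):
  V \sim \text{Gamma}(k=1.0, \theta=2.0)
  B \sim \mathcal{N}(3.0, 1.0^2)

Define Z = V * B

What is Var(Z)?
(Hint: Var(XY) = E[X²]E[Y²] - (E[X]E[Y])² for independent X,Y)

Var(XY) = E[X²]E[Y²] - (E[X]E[Y])²
E[V] = 2, Var(V) = 4
E[B] = 3, Var(B) = 1
E[V²] = 4 + 2² = 8
E[B²] = 1 + 3² = 10
Var(Z) = 8*10 - (2*3)²
= 80 - 36 = 44

44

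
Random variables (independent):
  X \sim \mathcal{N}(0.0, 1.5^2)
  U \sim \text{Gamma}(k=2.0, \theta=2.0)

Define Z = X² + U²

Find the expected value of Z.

E[Z] = E[X²] + E[U²]
E[X²] = Var(X) + E[X]² = 2.25 + 0 = 2.25
E[U²] = Var(U) + E[U]² = 8 + 16 = 24
E[Z] = 2.25 + 24 = 26.25

26.25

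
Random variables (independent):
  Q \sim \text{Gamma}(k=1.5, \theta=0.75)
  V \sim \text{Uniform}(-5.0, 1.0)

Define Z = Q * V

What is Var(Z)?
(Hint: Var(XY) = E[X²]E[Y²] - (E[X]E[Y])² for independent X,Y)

Var(XY) = E[X²]E[Y²] - (E[X]E[Y])²
E[Q] = 1.125, Var(Q) = 0.84375
E[V] = -2, Var(V) = 3
E[Q²] = 0.84375 + 1.125² = 2.109375
E[V²] = 3 + (-2)² = 7
Var(Z) = 2.109375*7 - (1.125*(-2))²
= 14.765625 - 5.0625 = 9.703125

9.703125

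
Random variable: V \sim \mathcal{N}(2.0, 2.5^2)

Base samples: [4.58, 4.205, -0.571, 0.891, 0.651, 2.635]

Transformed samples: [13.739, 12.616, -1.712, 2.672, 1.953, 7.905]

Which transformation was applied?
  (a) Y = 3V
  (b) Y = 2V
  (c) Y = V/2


Checking option (a) Y = 3V:
  V = 4.58 -> Y = 13.739 ✓
  V = 4.205 -> Y = 12.616 ✓
  V = -0.571 -> Y = -1.712 ✓
All samples match this transformation.

(a) 3V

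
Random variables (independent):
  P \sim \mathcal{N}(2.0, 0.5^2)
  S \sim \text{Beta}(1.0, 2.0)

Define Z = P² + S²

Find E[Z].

E[Z] = E[P²] + E[S²]
E[P²] = Var(P) + E[P]² = 0.25 + 4 = 4.25
E[S²] = Var(S) + E[S]² = 0.055555556 + 0.11111111 = 0.16666667
E[Z] = 4.25 + 0.16666667 = 4.4166667

4.4166667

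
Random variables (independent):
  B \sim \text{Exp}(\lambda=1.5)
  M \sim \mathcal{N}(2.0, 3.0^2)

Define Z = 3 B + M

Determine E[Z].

E[Z] = 3*E[B] + 1*E[M]
E[B] = 0.66666667
E[M] = 2
E[Z] = 3*0.66666667 + 1*2 = 4

4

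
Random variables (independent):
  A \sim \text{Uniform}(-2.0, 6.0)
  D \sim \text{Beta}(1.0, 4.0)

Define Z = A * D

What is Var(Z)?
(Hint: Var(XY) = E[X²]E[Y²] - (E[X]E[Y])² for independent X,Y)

Var(XY) = E[X²]E[Y²] - (E[X]E[Y])²
E[A] = 2, Var(A) = 5.3333333
E[D] = 0.2, Var(D) = 0.026666667
E[A²] = 5.3333333 + 2² = 9.3333333
E[D²] = 0.026666667 + 0.2² = 0.066666667
Var(Z) = 9.3333333*0.066666667 - (2*0.2)²
= 0.62222222 - 0.16 = 0.46222222

0.46222222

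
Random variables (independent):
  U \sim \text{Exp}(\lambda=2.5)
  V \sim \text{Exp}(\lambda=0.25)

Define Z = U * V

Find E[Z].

For independent RVs: E[XY] = E[X]*E[Y]
E[U] = 0.4
E[V] = 4
E[Z] = 0.4 * 4 = 1.6

1.6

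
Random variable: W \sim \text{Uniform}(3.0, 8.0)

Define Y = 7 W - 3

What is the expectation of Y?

For Y = 7W - 3:
E[Y] = 7 * E[W] - 3
E[W] = (3 + 8)/2 = 5.5
E[Y] = 7 * 5.5 - 3 = 35.5

35.5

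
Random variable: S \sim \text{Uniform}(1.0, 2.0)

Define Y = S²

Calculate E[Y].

E[S²] = Var(S) + (E[S])² = 0.083333333 + 2.25 = 2.3333333

2.3333333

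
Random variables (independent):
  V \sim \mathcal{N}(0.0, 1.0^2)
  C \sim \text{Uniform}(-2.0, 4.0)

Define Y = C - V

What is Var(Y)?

For independent RVs: Var(aX + bY) = a²Var(X) + b²Var(Y)
Var(V) = 1
Var(C) = 3
Var(Y) = (-1)²*1 + 1²*3
= 1*1 + 1*3 = 4

4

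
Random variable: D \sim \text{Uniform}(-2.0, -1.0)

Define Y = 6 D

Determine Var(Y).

For Y = aD + b: Var(Y) = a² * Var(D)
Var(D) = (-1 + 2)^2/12 = 0.083333333
Var(Y) = 6² * 0.083333333 = 36 * 0.083333333 = 3

3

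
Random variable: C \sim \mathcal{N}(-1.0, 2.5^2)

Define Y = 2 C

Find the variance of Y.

For Y = aC + b: Var(Y) = a² * Var(C)
Var(C) = 2.5^2 = 6.25
Var(Y) = 2² * 6.25 = 4 * 6.25 = 25

25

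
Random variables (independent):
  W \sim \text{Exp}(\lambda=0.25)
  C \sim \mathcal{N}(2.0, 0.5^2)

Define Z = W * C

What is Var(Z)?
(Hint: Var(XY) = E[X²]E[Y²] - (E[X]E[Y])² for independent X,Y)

Var(XY) = E[X²]E[Y²] - (E[X]E[Y])²
E[W] = 4, Var(W) = 16
E[C] = 2, Var(C) = 0.25
E[W²] = 16 + 4² = 32
E[C²] = 0.25 + 2² = 4.25
Var(Z) = 32*4.25 - (4*2)²
= 136 - 64 = 72

72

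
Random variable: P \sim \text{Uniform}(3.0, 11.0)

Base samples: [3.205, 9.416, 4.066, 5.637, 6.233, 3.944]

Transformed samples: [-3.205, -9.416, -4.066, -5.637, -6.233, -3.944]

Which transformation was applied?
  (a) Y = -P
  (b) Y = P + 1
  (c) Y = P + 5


Checking option (a) Y = -P:
  P = 3.205 -> Y = -3.205 ✓
  P = 9.416 -> Y = -9.416 ✓
  P = 4.066 -> Y = -4.066 ✓
All samples match this transformation.

(a) -P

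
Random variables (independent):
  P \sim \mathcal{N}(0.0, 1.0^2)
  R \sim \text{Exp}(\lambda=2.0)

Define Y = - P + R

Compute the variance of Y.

For independent RVs: Var(aX + bY) = a²Var(X) + b²Var(Y)
Var(P) = 1
Var(R) = 0.25
Var(Y) = (-1)²*1 + 1²*0.25
= 1*1 + 1*0.25 = 1.25

1.25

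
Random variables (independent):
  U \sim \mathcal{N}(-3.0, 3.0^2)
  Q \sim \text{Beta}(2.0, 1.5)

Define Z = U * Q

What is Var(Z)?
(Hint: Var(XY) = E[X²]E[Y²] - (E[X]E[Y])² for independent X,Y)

Var(XY) = E[X²]E[Y²] - (E[X]E[Y])²
E[U] = -3, Var(U) = 9
E[Q] = 0.57142857, Var(Q) = 0.054421769
E[U²] = 9 + (-3)² = 18
E[Q²] = 0.054421769 + 0.57142857² = 0.38095238
Var(Z) = 18*0.38095238 - (-3*0.57142857)²
= 6.8571429 - 2.9387755 = 3.9183673

3.9183673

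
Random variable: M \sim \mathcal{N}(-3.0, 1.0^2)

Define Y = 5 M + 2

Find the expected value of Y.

For Y = 5M + 2:
E[Y] = 5 * E[M] + 2
E[M] = -3.0 = -3
E[Y] = 5 * (-3) + 2 = -13

-13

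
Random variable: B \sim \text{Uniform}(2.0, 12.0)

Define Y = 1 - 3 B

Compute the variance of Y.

For Y = aB + b: Var(Y) = a² * Var(B)
Var(B) = (12 - 2)^2/12 = 8.3333333
Var(Y) = (-3)² * 8.3333333 = 9 * 8.3333333 = 75

75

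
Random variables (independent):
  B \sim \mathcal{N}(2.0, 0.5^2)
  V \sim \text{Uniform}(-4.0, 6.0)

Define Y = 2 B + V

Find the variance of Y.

For independent RVs: Var(aX + bY) = a²Var(X) + b²Var(Y)
Var(B) = 0.25
Var(V) = 8.3333333
Var(Y) = 2²*0.25 + 1²*8.3333333
= 4*0.25 + 1*8.3333333 = 9.3333333

9.3333333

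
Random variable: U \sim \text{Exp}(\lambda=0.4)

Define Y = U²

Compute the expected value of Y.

Using E[X²] = Var(X) + (E[X])²:
E[U] = 2.5
Var(U) = 1/0.4^2 = 6.25
E[U²] = 6.25 + 2.5² = 6.25 + 6.25 = 12.5

12.5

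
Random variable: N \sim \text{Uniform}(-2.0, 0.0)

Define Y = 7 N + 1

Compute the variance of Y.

For Y = aN + b: Var(Y) = a² * Var(N)
Var(N) = (0 + 2)^2/12 = 0.33333333
Var(Y) = 7² * 0.33333333 = 49 * 0.33333333 = 16.333333

16.333333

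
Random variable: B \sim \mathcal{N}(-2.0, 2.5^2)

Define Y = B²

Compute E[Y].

E[B²] = Var(B) + (E[B])² = 6.25 + 4 = 10.25

10.25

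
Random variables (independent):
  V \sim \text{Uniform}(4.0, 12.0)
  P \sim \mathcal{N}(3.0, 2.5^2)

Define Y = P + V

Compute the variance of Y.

For independent RVs: Var(aX + bY) = a²Var(X) + b²Var(Y)
Var(V) = 5.3333333
Var(P) = 6.25
Var(Y) = 1²*5.3333333 + 1²*6.25
= 1*5.3333333 + 1*6.25 = 11.583333

11.583333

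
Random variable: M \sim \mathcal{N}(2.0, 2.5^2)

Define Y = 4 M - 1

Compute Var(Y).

For Y = aM + b: Var(Y) = a² * Var(M)
Var(M) = 2.5^2 = 6.25
Var(Y) = 4² * 6.25 = 16 * 6.25 = 100

100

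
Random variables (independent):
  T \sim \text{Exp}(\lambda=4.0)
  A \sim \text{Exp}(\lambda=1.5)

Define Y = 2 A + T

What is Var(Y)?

For independent RVs: Var(aX + bY) = a²Var(X) + b²Var(Y)
Var(T) = 0.0625
Var(A) = 0.44444444
Var(Y) = 1²*0.0625 + 2²*0.44444444
= 1*0.0625 + 4*0.44444444 = 1.8402778

1.8402778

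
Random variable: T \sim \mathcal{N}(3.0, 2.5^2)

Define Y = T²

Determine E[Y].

Using E[X²] = Var(X) + (E[X])²:
E[T] = 3
Var(T) = 2.5^2 = 6.25
E[T²] = 6.25 + 3² = 6.25 + 9 = 15.25

15.25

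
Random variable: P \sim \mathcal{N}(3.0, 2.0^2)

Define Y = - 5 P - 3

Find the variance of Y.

For Y = aP + b: Var(Y) = a² * Var(P)
Var(P) = 2.0^2 = 4
Var(Y) = (-5)² * 4 = 25 * 4 = 100

100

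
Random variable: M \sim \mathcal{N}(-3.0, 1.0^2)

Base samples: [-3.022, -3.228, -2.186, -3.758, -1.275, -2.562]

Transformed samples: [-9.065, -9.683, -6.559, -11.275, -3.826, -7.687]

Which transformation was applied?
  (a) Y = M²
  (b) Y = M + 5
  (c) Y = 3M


Checking option (c) Y = 3M:
  M = -3.022 -> Y = -9.065 ✓
  M = -3.228 -> Y = -9.683 ✓
  M = -2.186 -> Y = -6.559 ✓
All samples match this transformation.

(c) 3M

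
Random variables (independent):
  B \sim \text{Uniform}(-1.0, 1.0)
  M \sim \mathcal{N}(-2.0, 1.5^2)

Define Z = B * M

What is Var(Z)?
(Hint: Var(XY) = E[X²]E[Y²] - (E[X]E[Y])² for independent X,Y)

Var(XY) = E[X²]E[Y²] - (E[X]E[Y])²
E[B] = 0, Var(B) = 0.33333333
E[M] = -2, Var(M) = 2.25
E[B²] = 0.33333333 + 0² = 0.33333333
E[M²] = 2.25 + (-2)² = 6.25
Var(Z) = 0.33333333*6.25 - (0*(-2))²
= 2.0833333 - 0 = 2.0833333

2.0833333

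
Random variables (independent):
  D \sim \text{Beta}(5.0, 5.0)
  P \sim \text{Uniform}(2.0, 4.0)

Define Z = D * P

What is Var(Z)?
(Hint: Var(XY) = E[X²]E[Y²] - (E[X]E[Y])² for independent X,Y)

Var(XY) = E[X²]E[Y²] - (E[X]E[Y])²
E[D] = 0.5, Var(D) = 0.022727273
E[P] = 3, Var(P) = 0.33333333
E[D²] = 0.022727273 + 0.5² = 0.27272727
E[P²] = 0.33333333 + 3² = 9.3333333
Var(Z) = 0.27272727*9.3333333 - (0.5*3)²
= 2.5454545 - 2.25 = 0.29545455

0.29545455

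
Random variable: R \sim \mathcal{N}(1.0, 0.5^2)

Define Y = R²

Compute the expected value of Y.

E[R²] = Var(R) + (E[R])² = 0.25 + 1 = 1.25

1.25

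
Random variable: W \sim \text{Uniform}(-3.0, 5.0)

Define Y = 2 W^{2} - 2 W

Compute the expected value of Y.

E[Y] = 2*E[W²] - 2*E[W]
E[W] = 1
E[W²] = Var(W) + (E[W])² = 5.3333333 + 1 = 6.3333333
E[Y] = 2*6.3333333 - 2*1 = 10.666667

10.666667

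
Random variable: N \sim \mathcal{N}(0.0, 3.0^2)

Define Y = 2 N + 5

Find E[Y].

For Y = 2N + 5:
E[Y] = 2 * E[N] + 5
E[N] = 0.0 = 0
E[Y] = 2 * 0 + 5 = 5

5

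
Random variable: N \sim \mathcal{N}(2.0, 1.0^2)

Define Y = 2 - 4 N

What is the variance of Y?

For Y = aN + b: Var(Y) = a² * Var(N)
Var(N) = 1.0^2 = 1
Var(Y) = (-4)² * 1 = 16 * 1 = 16

16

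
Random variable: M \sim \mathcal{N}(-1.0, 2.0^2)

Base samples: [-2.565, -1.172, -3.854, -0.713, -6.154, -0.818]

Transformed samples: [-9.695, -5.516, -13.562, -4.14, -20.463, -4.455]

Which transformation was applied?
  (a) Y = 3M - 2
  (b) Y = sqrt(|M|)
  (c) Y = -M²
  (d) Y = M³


Checking option (a) Y = 3M - 2:
  M = -2.565 -> Y = -9.695 ✓
  M = -1.172 -> Y = -5.516 ✓
  M = -3.854 -> Y = -13.562 ✓
All samples match this transformation.

(a) 3M - 2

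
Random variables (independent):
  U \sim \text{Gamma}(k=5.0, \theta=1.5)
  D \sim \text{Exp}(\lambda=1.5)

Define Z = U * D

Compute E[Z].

For independent RVs: E[XY] = E[X]*E[Y]
E[U] = 7.5
E[D] = 0.66666667
E[Z] = 7.5 * 0.66666667 = 5

5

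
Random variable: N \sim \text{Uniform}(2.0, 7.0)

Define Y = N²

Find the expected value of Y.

E[N²] = Var(N) + (E[N])² = 2.0833333 + 20.25 = 22.333333

22.333333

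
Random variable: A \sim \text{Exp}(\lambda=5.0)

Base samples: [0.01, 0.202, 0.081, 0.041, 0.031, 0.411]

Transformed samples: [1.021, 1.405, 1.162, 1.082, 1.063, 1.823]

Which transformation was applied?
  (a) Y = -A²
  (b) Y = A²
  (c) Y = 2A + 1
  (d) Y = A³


Checking option (c) Y = 2A + 1:
  A = 0.01 -> Y = 1.021 ✓
  A = 0.202 -> Y = 1.405 ✓
  A = 0.081 -> Y = 1.162 ✓
All samples match this transformation.

(c) 2A + 1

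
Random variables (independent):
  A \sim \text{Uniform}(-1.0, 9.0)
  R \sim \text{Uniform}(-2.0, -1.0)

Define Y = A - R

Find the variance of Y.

For independent RVs: Var(aX + bY) = a²Var(X) + b²Var(Y)
Var(A) = 8.3333333
Var(R) = 0.083333333
Var(Y) = 1²*8.3333333 + (-1)²*0.083333333
= 1*8.3333333 + 1*0.083333333 = 8.4166667

8.4166667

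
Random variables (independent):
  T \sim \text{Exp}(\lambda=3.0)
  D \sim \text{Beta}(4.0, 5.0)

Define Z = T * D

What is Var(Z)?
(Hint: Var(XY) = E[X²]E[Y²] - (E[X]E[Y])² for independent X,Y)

Var(XY) = E[X²]E[Y²] - (E[X]E[Y])²
E[T] = 0.33333333, Var(T) = 0.11111111
E[D] = 0.44444444, Var(D) = 0.024691358
E[T²] = 0.11111111 + 0.33333333² = 0.22222222
E[D²] = 0.024691358 + 0.44444444² = 0.22222222
Var(Z) = 0.22222222*0.22222222 - (0.33333333*0.44444444)²
= 0.049382716 - 0.021947874 = 0.027434842

0.027434842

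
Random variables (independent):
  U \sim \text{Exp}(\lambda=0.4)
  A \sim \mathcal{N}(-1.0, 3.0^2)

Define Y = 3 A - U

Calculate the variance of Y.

For independent RVs: Var(aX + bY) = a²Var(X) + b²Var(Y)
Var(U) = 6.25
Var(A) = 9
Var(Y) = (-1)²*6.25 + 3²*9
= 1*6.25 + 9*9 = 87.25

87.25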